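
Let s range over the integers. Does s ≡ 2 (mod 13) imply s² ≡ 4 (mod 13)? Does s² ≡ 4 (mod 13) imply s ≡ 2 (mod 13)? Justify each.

Not equivalent: only (⇒) holds.

[⇒] Suppose s ≡ 2 (mod 13). Write s = 13j + 2. Then (13j + 2)² = 169j² + 52j + 4 = 13(13j² + 4j) + 4, so s² ≡ 4 (mod 13).

[⇐] This fails: take s = 11. Then 11² = 121 ≡ 4 (mod 13), yet 11 ≡ 11 (mod 13), not 2.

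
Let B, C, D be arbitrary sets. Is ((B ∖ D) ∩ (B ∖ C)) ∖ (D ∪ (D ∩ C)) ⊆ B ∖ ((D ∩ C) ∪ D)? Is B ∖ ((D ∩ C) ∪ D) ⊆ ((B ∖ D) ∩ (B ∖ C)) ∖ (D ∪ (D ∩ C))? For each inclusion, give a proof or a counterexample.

(⊆) holds; (⊇) fails.

Reverse inclusion. This inclusion fails. Take B = {1}, C = {1}, D = ∅; then 1 ∈ B ∖ ((D ∩ C) ∪ D) but 1 ∉ ((B ∖ D) ∩ (B ∖ C)) ∖ (D ∪ (D ∩ C)).

Forward inclusion. Let x ∈ ((B ∖ D) ∩ (B ∖ C)) ∖ (D ∪ (D ∩ C)). Then x ∈ B and x ∉ C, D, from which x ∈ B ∖ ((D ∩ C) ∪ D).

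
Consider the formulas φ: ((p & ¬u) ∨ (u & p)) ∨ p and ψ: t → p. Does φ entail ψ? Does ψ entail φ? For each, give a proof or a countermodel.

(⇒) holds; (⇐) fails.

(⇒) Assume the antecedent. If t is true, the antecedent forces (t = T, p = T, u = F) or (t = T, p = T, u = T), and t → p holds there. If t is false, t → p reduces to true regardless of the other variables. Either way t → p holds.

(⇐) This fails. Under t = F, p = F, u = F, the left side is false but the right side is true.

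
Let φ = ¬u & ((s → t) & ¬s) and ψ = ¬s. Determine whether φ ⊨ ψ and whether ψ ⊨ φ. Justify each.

Only the forward implication holds.

Forward direction. Assume the antecedent. If t is true, the antecedent forces (t = T, s = F, u = F), and ¬s holds there. If t is false, the antecedent forces (t = F, s = F, u = F), and ¬s holds there. Either way ¬s holds.

Converse. This fails. Under t = F, s = F, u = T, the left side is false but the right side is true.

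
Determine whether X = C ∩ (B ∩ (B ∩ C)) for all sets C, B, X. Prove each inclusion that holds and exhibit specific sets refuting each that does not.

(⊆) fails and (⊇) fails.

Forward inclusion. This inclusion fails. Take C = ∅, B = ∅, X = {1}; then 1 ∈ X but 1 ∉ C ∩ (B ∩ (B ∩ C)).

Reverse inclusion. This inclusion fails. Take C = {1}, B = {1}, X = ∅; then 1 ∈ C ∩ (B ∩ (B ∩ C)) but 1 ∉ X.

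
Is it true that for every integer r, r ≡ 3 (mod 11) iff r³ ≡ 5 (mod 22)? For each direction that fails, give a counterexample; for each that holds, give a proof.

Only the reverse direction holds.

(←) The residues r modulo 22 with r³ ≡ 5 (mod 22) are exactly {3}, and each is ≡ 3 (mod 11).

(→) This fails: take r = 14. Then 14 ≡ 3 (mod 11), but 14³ = 2744 ≡ 16 (mod 22), not 5.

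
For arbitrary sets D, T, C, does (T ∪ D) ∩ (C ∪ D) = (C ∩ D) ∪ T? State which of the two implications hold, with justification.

(⟹) This inclusion fails. Take D = {1}, T = ∅, C = ∅; then 1 ∈ (T ∪ D) ∩ (C ∪ D) but 1 ∉ (C ∩ D) ∪ T.

(⟸) This inclusion fails. Take D = ∅, T = {1}, C = ∅; then 1 ∈ (C ∩ D) ∪ T but 1 ∉ (T ∪ D) ∩ (C ∪ D).

(⊆) fails and (⊇) fails.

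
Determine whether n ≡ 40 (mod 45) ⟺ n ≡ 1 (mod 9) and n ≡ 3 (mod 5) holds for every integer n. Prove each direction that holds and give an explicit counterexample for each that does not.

Neither direction holds.

(⇒) This fails: n = 40 gives 40 ≡ 40 (mod 45) but 40 ≡ 4 (mod 9), so the conjunction on the right does not hold.

(⇐) This fails: n = 28 satisfies both congruences on the right (28 ≡ 1 mod 9 and 28 ≡ 3 mod 5) yet 28 ≡ 28 (mod 45), not 40.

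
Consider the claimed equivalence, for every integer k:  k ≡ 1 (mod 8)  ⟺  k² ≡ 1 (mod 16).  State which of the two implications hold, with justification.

[⇒] Suppose k ≡ 1 (mod 8). Working modulo 16, k ∈ {1, 9}; for each such r, r² ≡ 1 (mod 16).

[⇐] This fails: take k = 7. Then 7² = 49 ≡ 1 (mod 16), yet 7 ≡ 7 (mod 8), not 1.

Only the forward implication holds.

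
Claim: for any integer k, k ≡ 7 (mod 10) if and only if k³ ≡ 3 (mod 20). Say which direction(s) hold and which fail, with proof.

Only the converse holds.

(⇒) This fails: take k = 17. Then 17 ≡ 7 (mod 10), but 17³ = 4913 ≡ 13 (mod 20), not 3.

(⇐) Conversely, the residues r modulo 20 with r³ ≡ 3 (mod 20) are exactly {7}, and each is ≡ 7 (mod 10).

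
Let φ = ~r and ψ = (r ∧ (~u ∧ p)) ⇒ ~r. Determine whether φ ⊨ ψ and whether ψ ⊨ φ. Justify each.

Only the forward direction holds.

Forward direction. Assume the antecedent. If r is true, the antecedent cannot hold. If r is false, (r ∧ (~u ∧ p)) ⇒ ~r reduces to true regardless of the other variables. Either way (r ∧ (~u ∧ p)) ⇒ ~r holds.

Converse. This fails. Under r = T, p = F, u = F, the left side is false but the right side is true.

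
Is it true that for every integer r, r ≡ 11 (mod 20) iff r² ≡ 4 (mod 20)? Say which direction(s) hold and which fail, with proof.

Forward direction. This fails: take r = 11. Then 11 ≡ 11 (mod 20), but 11² = 121 ≡ 1 (mod 20), not 4.

Converse. This fails: take r = 2. Then 2² = 4 ≡ 4 (mod 20), yet 2 ≡ 2 (mod 20), not 11.

Neither implication holds.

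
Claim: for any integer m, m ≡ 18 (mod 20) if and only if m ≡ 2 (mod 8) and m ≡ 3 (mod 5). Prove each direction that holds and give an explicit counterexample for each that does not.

Converse. If m ≡ 2 (mod 8) and m ≡ 3 (mod 5), then by the Chinese remainder theorem m ≡ 18 (mod 40). Since 18 ≡ 18 (mod 20) and 20 ∣ 40, we get m ≡ 18 (mod 20).

Forward direction. This fails: m = 38 gives 38 ≡ 18 (mod 20) but 38 ≡ 6 (mod 8), so the conjunction on the right does not hold.

Not equivalent: only (⇐) holds.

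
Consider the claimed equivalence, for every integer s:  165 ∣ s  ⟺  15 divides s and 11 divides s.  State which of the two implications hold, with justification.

Both implications hold.

[⇒] If 165 ∣ s, write s = 165q. Since 165 = 11·15, s = 15·(11q), so 15 ∣ s; and since 165 = 15·11, s = 11·(15q), so 11 ∣ s.

[⇐] Suppose 15 ∣ s and 11 ∣ s. Any common multiple of 15 and 11 is a multiple of their lcm; here gcd(15, 11) = 1, so lcm(15, 11) = 15·11 = 165, so 165 ∣ s.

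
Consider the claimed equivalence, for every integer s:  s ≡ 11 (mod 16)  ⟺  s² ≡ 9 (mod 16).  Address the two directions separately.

(⟹) Suppose s ≡ 11 (mod 16). Write s = 16j + 11. Then (16j + 11)² = 256j² + 352j + 121 = 16(16j² + 22j + 7) + 9, so s² ≡ 9 (mod 16).

(⟸) This fails: take s = 3. Then 3² = 9 ≡ 9 (mod 16), yet 3 ≡ 3 (mod 16), not 11.

Not equivalent: only (⇒) holds.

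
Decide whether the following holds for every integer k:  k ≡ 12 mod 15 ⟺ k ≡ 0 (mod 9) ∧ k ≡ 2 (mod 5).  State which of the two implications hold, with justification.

Only the reverse direction holds.

(→) This fails: k = 42 gives 42 ≡ 12 (mod 15) but 42 ≡ 6 (mod 9), so the conjunction on the right does not hold.

(←) Conversely, if k ≡ 0 (mod 9) and k ≡ 2 (mod 5), then by the Chinese remainder theorem k ≡ 27 (mod 45). Since 27 ≡ 12 (mod 15) and 15 ∣ 45, we get k ≡ 12 (mod 15).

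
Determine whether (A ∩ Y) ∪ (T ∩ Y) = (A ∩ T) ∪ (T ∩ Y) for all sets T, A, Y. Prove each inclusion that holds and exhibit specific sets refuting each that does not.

(⊆) fails and (⊇) fails.

(⊆) This inclusion fails. Take T = ∅, A = {1}, Y = {1}; then 1 ∈ (A ∩ Y) ∪ (T ∩ Y) but 1 ∉ (A ∩ T) ∪ (T ∩ Y).

(⊇) This inclusion fails. Take T = {1}, A = {1}, Y = ∅; then 1 ∈ (A ∩ T) ∪ (T ∩ Y) but 1 ∉ (A ∩ Y) ∪ (T ∩ Y).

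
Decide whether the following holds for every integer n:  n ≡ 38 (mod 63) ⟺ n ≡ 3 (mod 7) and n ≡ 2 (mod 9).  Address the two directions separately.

[⇒] Suppose n ≡ 38 (mod 63); write n = 63j + 38. Since 7 ∣ 63, reducing mod 7 gives n ≡ 38 ≡ 3 (mod 7); since 9 ∣ 63, reducing mod 9 gives n ≡ 38 ≡ 2 (mod 9).

[⇐] Conversely, if n ≡ 3 (mod 7) and n ≡ 2 (mod 9), then by the Chinese remainder theorem n ≡ 38 (mod 63). This is exactly n ≡ 38 (mod 63).

Both directions hold.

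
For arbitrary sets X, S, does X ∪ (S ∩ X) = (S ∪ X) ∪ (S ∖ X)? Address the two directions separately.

The sets are not equal: only the forward inclusion holds.

(⊆) Let x ∈ X ∪ (S ∩ X). Then either x ∈ X and x ∉ S; or x ∈ X ∩ S. In each case x ∈ (S ∪ X) ∪ (S ∖ X), so X ∪ (S ∩ X) ⊆ (S ∪ X) ∪ (S ∖ X).

(⊇) This inclusion fails. Take X = ∅, S = {1}; then 1 ∈ (S ∪ X) ∪ (S ∖ X) but 1 ∉ X ∪ (S ∩ X).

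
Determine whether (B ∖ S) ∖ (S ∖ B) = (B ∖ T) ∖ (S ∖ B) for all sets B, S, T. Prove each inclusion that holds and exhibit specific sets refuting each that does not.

Neither inclusion holds.

(⟹) This inclusion fails. Take B = {1}, S = ∅, T = {1}; then 1 ∈ (B ∖ S) ∖ (S ∖ B) but 1 ∉ (B ∖ T) ∖ (S ∖ B).

(⟸) This inclusion fails. Take B = {1}, S = {1}, T = ∅; then 1 ∈ (B ∖ T) ∖ (S ∖ B) but 1 ∉ (B ∖ S) ∖ (S ∖ B).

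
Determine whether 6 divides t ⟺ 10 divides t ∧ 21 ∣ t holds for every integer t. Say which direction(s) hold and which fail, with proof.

(⇒) fails; (⇐) holds.

Forward direction. This fails: take t = 6. Certainly 6 ∣ 6, but 10 ∤ 6.

Converse. Suppose 10 ∣ t and 21 ∣ t. Any common multiple of 10 and 21 is a multiple of their lcm; here gcd(10, 21) = 1, so lcm(10, 21) = 10·21 = 210, so 210 ∣ t. Since 6 ∣ 210, it follows that 6 ∣ t.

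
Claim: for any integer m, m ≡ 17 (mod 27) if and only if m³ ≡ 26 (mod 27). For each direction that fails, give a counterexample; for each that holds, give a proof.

The forward direction holds; the converse fails.

(⟹) Suppose m ≡ 17 (mod 27). Write m = 27j + 17. Then (27j + 17)³ = 19683j³ + 37179j² + 23409j + 4913 = 27(729j³ + 1377j² + 867j + 181) + 26, so m³ ≡ 26 (mod 27).

(⟸) This fails: take m = 8. Then 8³ = 512 ≡ 26 (mod 27), yet 8 ≡ 8 (mod 27), not 17.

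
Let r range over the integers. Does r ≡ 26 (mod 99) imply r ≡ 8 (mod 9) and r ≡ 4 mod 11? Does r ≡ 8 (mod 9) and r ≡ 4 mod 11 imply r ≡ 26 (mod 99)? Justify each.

(⟹) Suppose r ≡ 26 (mod 99); write r = 99j + 26. Since 9 ∣ 99, reducing mod 9 gives r ≡ 26 ≡ 8 (mod 9); since 11 ∣ 99, reducing mod 11 gives r ≡ 26 ≡ 4 (mod 11).

(⟸) Conversely, if r ≡ 8 (mod 9) and r ≡ 4 (mod 11), then by the Chinese remainder theorem r ≡ 26 (mod 99). This is exactly r ≡ 26 (mod 99).

Both directions hold.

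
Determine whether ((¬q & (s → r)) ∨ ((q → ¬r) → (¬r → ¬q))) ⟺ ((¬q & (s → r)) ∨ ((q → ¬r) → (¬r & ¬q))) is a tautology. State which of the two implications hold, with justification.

Both directions hold; the statement is true.

(⇒) Assume the antecedent. If r is true, the consequent reduces to true regardless of the other variables. If r is false, the antecedent forces (s = F, r = F, q = F) or (s = T, r = F, q = F), and the consequent holds there. Either way the consequent holds.

(⇐) Assume the antecedent. If r is true, the consequent reduces to true regardless of the other variables. If r is false, the antecedent forces (s = F, r = F, q = F) or (s = T, r = F, q = F), and the consequent holds there. Either way the consequent holds.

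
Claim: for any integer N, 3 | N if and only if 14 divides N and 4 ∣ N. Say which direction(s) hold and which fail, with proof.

(→) This fails: take N = 3. Certainly 3 ∣ 3, but 14 ∤ 3.

(←) This fails: take N = 28. Both 14 ∣ 28 and 4 ∣ 28, yet 28 is not a multiple of 3 (since 28 = 9·3 + 1), so 3 ∤ 28.

Both directions fail.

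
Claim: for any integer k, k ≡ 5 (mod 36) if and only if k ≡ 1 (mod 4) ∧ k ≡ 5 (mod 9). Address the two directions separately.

Forward direction. Suppose k ≡ 5 (mod 36); write k = 36j + 5. Since 4 ∣ 36, reducing mod 4 gives k ≡ 5 ≡ 1 (mod 4); since 9 ∣ 36, reducing mod 9 gives k ≡ 5 (mod 9).

Converse. If k ≡ 1 (mod 4) and k ≡ 5 (mod 9), then by the Chinese remainder theorem k ≡ 5 (mod 36). This is exactly k ≡ 5 (mod 36).

Both directions hold.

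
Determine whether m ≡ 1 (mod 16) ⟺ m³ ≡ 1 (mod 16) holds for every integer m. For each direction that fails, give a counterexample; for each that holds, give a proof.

(⇒) Suppose m ≡ 1 (mod 16). Write m = 16j + 1. Then (16j + 1)³ = 4096j³ + 768j² + 48j + 1 = 16(256j³ + 48j² + 3j) + 1, so m³ ≡ 1 (mod 16).

(⇐) Conversely, suppose m³ ≡ 1 (mod 16). The only residue r in {0, …, 15} with r³ ≡ 1 (mod 16) is r = 1, so m ≡ 1 (mod 16).

Both directions hold.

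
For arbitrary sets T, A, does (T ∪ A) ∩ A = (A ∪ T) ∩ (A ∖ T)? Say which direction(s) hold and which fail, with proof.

Forward inclusion. This inclusion fails. Take T = {1}, A = {1}; then 1 ∈ (T ∪ A) ∩ A but 1 ∉ (A ∪ T) ∩ (A ∖ T).

Reverse inclusion. Let x ∈ (A ∪ T) ∩ (A ∖ T). Then x ∈ A and x ∉ T, from which x ∈ (T ∪ A) ∩ A.

Only the reverse inclusion holds.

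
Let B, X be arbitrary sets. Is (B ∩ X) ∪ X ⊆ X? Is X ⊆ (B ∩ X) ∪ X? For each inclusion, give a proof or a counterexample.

(⊆) Let x ∈ (B ∩ X) ∪ X. Then either x ∈ X and x ∉ B; or x ∈ B ∩ X. In each case x ∈ X, so (B ∩ X) ∪ X ⊆ X.

(⊇) Let x ∈ X. Then either x ∈ X and x ∉ B; or x ∈ B ∩ X. In each case x ∈ (B ∩ X) ∪ X, so X ⊆ (B ∩ X) ∪ X.

The two sets are equal.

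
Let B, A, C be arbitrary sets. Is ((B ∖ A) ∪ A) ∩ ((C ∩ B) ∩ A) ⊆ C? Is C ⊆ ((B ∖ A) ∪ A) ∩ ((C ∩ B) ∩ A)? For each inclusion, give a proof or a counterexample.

(⊆) Let x ∈ ((B ∖ A) ∪ A) ∩ ((C ∩ B) ∩ A). Then x ∈ B ∩ A ∩ C, from which x ∈ C.

(⊇) This inclusion fails. Take B = ∅, A = ∅, C = {1}; then 1 ∈ C but 1 ∉ ((B ∖ A) ∪ A) ∩ ((C ∩ B) ∩ A).

Only the forward inclusion holds.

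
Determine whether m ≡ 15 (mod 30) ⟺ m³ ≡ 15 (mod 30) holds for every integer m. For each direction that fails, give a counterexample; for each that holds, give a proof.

(⇒) Suppose m ≡ 15 (mod 30). Write m = 30j + 15. Then (30j + 15)³ = 27000j³ + 40500j² + 20250j + 3375 = 30(900j³ + 1350j² + 675j + 112) + 15, so m³ ≡ 15 (mod 30).

(⇐) Conversely, suppose m³ ≡ 15 (mod 30). The only residue r in {0, …, 29} with r³ ≡ 15 (mod 30) is r = 15, so m ≡ 15 (mod 30).

Both directions hold.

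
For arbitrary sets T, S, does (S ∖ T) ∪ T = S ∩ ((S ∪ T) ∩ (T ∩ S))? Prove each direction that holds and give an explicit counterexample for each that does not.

Only the reverse inclusion holds.

(⟹) This inclusion fails. Take T = {1}, S = ∅; then 1 ∈ (S ∖ T) ∪ T but 1 ∉ S ∩ ((S ∪ T) ∩ (T ∩ S)).

(⟸) Let x ∈ S ∩ ((S ∪ T) ∩ (T ∩ S)). Then x ∈ T ∩ S, from which x ∈ (S ∖ T) ∪ T.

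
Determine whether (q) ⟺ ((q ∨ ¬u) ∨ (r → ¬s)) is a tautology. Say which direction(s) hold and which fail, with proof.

(→) Assume the antecedent. If q is true, (q ∨ ¬u) ∨ (r → ¬s) reduces to true regardless of the other variables. If q is false, the antecedent cannot hold. Either way (q ∨ ¬u) ∨ (r → ¬s) holds.

(←) This fails. Under s = F, u = F, q = F, r = F, the left side is false but the right side is true.

Not equivalent: only (⇒) holds.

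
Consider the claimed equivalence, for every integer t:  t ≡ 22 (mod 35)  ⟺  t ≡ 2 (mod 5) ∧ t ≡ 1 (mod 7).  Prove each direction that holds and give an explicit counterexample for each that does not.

Equivalent; both directions hold.

(⟹) Suppose t ≡ 22 (mod 35); write t = 35j + 22. Since 5 ∣ 35, reducing mod 5 gives t ≡ 22 ≡ 2 (mod 5); since 7 ∣ 35, reducing mod 7 gives t ≡ 22 ≡ 1 (mod 7).

(⟸) Conversely, if t ≡ 2 (mod 5) and t ≡ 1 (mod 7), then by the Chinese remainder theorem t ≡ 22 (mod 35). This is exactly t ≡ 22 (mod 35).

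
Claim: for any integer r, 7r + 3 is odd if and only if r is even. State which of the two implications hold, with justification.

Forward direction. Suppose 7r + 3 is odd. Since 7 is odd, 7r and r have the same parity, so 7r + 3 ≡ r + 3 (mod 2). As 3 is odd, 7r + 3 is odd exactly when r is even. Thus r is even.

Converse. Suppose r is even; write r = 2j. Then 7r + 3 = 7·(2j) + 3 = 2·7j + 3, which is odd.

Both directions hold; the statement is true.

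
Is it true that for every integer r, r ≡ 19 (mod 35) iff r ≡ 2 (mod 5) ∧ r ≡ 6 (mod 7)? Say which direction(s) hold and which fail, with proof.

Neither implication holds.

Forward direction. This fails: r = 19 gives 19 ≡ 19 (mod 35) but 19 ≡ 4 (mod 5), so the conjunction on the right does not hold.

Converse. This fails: r = 27 satisfies both congruences on the right (27 ≡ 2 mod 5 and 27 ≡ 6 mod 7) yet 27 ≡ 27 (mod 35), not 19.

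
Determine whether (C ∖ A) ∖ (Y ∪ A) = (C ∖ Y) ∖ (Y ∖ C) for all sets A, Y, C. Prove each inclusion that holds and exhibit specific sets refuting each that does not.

(⊆) holds; (⊇) fails.

(⟹) Let x ∈ (C ∖ A) ∖ (Y ∪ A). Then x ∈ C and x ∉ A, Y, from which x ∈ (C ∖ Y) ∖ (Y ∖ C).

(⟸) This inclusion fails. Take A = {1}, Y = ∅, C = {1}; then 1 ∈ (C ∖ Y) ∖ (Y ∖ C) but 1 ∉ (C ∖ A) ∖ (Y ∪ A).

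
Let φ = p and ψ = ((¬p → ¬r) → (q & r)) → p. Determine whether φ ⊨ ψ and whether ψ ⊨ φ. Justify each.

Only the forward direction holds.

(⟹) Assume the antecedent. If r is true, the antecedent forces (r = T, p = T, q = F) or (r = T, p = T, q = T), and ((¬p → ¬r) → (q & r)) → p holds there. If r is false, ((¬p → ¬r) → (q & r)) → p reduces to true regardless of the other variables. Either way ((¬p → ¬r) → (q & r)) → p holds.

(⟸) This fails. Under r = F, p = F, q = F, the left side is false but the right side is true.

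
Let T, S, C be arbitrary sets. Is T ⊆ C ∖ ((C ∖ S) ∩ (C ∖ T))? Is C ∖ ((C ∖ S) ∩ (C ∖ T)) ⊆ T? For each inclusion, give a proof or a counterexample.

(⟹) This inclusion fails. Take T = {1}, S = ∅, C = ∅; then 1 ∈ T but 1 ∉ C ∖ ((C ∖ S) ∩ (C ∖ T)).

(⟸) This inclusion fails. Take T = ∅, S = {1}, C = {1}; then 1 ∈ C ∖ ((C ∖ S) ∩ (C ∖ T)) but 1 ∉ T.

Neither inclusion holds.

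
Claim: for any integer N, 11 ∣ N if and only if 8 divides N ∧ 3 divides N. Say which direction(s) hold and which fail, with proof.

(⟹) This fails: take N = 11. Certainly 11 ∣ 11, but 8 ∤ 11.

(⟸) This fails: take N = 24. Both 8 ∣ 24 and 3 ∣ 24, yet 24 is not a multiple of 11 (since 24 = 2·11 + 2), so 11 ∤ 24.

Neither implication holds.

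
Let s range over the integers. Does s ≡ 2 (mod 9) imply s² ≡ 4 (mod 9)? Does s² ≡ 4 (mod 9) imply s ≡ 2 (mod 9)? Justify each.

Forward direction. Suppose s ≡ 2 (mod 9). Write s = 9j + 2. Then (9j + 2)² = 81j² + 36j + 4 = 9(9j² + 4j) + 4, so s² ≡ 4 (mod 9).

Converse. This fails: take s = 7. Then 7² = 49 ≡ 4 (mod 9), yet 7 ≡ 7 (mod 9), not 2.

Only the forward implication holds.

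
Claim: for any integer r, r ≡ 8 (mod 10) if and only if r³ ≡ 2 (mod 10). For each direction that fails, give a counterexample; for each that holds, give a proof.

(→) Suppose r ≡ 8 (mod 10). Write r = 10j + 8. Then (10j + 8)³ = 1000j³ + 2400j² + 1920j + 512 = 10(100j³ + 240j² + 192j + 51) + 2, so r³ ≡ 2 (mod 10).

(←) Conversely, suppose r³ ≡ 2 (mod 10). The only residue r in {0, …, 9} with r³ ≡ 2 (mod 10) is r = 8, so r ≡ 8 (mod 10).

Equivalent; both directions hold.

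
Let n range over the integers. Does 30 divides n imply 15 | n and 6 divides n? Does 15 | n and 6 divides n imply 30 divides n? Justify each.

Forward direction. If 30 ∣ n, write n = 30q. Since 30 = 2·15, n = 15·(2q), so 15 ∣ n; and since 30 = 5·6, n = 6·(5q), so 6 ∣ n.

Converse. Suppose 15 ∣ n and 6 ∣ n. Any common multiple of 15 and 6 is a multiple of their lcm; here lcm(15, 6) = 15·6/gcd(15, 6) = 90/3 = 30, so 30 ∣ n.

Both implications hold.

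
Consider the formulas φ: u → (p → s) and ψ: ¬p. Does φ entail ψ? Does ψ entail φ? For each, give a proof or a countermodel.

[⇒] This fails. Under p = T, s = F, u = F, the left side is true but the right side is false.

[⇐] Assume the antecedent. If p is true, the antecedent cannot hold. If p is false, u → (p → s) reduces to true regardless of the other variables. Either way u → (p → s) holds.

Only the reverse direction holds.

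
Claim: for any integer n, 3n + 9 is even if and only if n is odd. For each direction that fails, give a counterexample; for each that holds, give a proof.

(→) Suppose 3n + 9 is even. Since 3 is odd, 3n and n have the same parity, so 3n + 9 ≡ n + 9 (mod 2). As 9 is odd, 3n + 9 is even exactly when n is odd. Thus n is odd.

(←) Conversely, suppose n is odd; write n = 2j + 1. Then 3n + 9 = 3·(2j + 1) + 9 = 2·3j + 12, which is even.

Both directions hold; the statement is true.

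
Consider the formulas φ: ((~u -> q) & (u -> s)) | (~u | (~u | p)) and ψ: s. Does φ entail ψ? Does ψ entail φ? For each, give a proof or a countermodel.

The forward direction fails; the converse holds.

(⇒) This fails. Under p = F, s = F, u = F, q = F, the left side is true but the right side is false.

(⇐) Assume the antecedent. If s is true, the consequent reduces to true regardless of the other variables. If s is false, the antecedent cannot hold. Either way the consequent holds.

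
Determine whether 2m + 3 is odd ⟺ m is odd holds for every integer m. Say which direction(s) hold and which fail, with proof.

Converse. Suppose m is odd. Since 2 is even, 2m is even for every m, so 2m + 3 has the same parity as 3, which is odd. Hence 2m + 3 is odd.

Forward direction. This fails: take m = 0. Then 2m + 3 = 3, which is odd, yet m = 0 is even, not odd.

(⇒) fails; (⇐) holds.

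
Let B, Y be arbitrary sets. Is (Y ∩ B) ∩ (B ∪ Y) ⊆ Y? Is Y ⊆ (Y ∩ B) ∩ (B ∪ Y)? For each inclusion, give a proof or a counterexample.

Only the forward inclusion holds.

(⟹) Let x ∈ (Y ∩ B) ∩ (B ∪ Y). Then x ∈ B ∩ Y, from which x ∈ Y.

(⟸) This inclusion fails. Take B = ∅, Y = {1}; then 1 ∈ Y but 1 ∉ (Y ∩ B) ∩ (B ∪ Y).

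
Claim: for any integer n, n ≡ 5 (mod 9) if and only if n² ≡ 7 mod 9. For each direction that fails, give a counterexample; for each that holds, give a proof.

[⇐] This fails: take n = 4. Then 4² = 16 ≡ 7 (mod 9), yet 4 ≡ 4 (mod 9), not 5.

[⇒] Suppose n ≡ 5 (mod 9). Write n = 9j + 5. Then (9j + 5)² = 81j² + 90j + 25 = 9(9j² + 10j + 2) + 7, so n² ≡ 7 (mod 9).

Only the forward implication holds.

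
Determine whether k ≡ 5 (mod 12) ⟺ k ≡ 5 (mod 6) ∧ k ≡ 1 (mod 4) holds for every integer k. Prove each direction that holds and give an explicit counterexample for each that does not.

Equivalent; both directions hold.

[⇒] Suppose k ≡ 5 (mod 12); write k = 12j + 5. Since 6 ∣ 12, reducing mod 6 gives k ≡ 5 (mod 6); since 4 ∣ 12, reducing mod 4 gives k ≡ 5 ≡ 1 (mod 4).

[⇐] Conversely, if k ≡ 5 (mod 6) and k ≡ 1 (mod 4), then by the Chinese remainder theorem k ≡ 5 (mod 12). This is exactly k ≡ 5 (mod 12).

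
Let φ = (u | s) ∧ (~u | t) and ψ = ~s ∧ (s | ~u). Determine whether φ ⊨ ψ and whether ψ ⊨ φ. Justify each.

Both directions fail.

(→) This fails. Under t = F, s = T, u = F, the left side is true but the right side is false.

(←) This fails. Under t = F, s = F, u = F, the left side is false but the right side is true.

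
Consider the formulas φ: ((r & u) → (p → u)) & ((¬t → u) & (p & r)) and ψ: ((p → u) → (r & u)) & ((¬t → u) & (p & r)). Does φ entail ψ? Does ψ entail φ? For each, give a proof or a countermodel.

Both implications hold.

[⇒] Assume the antecedent. If t is true, the antecedent forces (r = T, t = T, p = T, u = F) or (r = T, t = T, p = T, u = T), and the consequent holds there. If t is false, the antecedent forces (r = T, t = F, p = T, u = T), and the consequent holds there. Either way the consequent holds.

[⇐] Assume the antecedent. If t is true, the antecedent forces (r = T, t = T, p = T, u = F) or (r = T, t = T, p = T, u = T), and the consequent holds there. If t is false, the antecedent forces (r = T, t = F, p = T, u = T), and the consequent holds there. Either way the consequent holds.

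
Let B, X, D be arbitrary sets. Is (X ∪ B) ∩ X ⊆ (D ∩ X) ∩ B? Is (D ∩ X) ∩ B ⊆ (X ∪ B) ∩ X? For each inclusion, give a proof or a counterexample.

Forward inclusion. This inclusion fails. Take B = ∅, X = {1}, D = ∅; then 1 ∈ (X ∪ B) ∩ X but 1 ∉ (D ∩ X) ∩ B.

Reverse inclusion. Let x ∈ (D ∩ X) ∩ B. Then x ∈ B ∩ X ∩ D, from which x ∈ (X ∪ B) ∩ X.

(⊆) fails; (⊇) holds.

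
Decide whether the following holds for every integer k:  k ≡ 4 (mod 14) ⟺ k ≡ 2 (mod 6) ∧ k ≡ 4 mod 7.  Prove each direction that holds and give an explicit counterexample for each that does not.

(⟸) If k ≡ 2 (mod 6) and k ≡ 4 (mod 7), then by the Chinese remainder theorem k ≡ 32 (mod 42). Since 32 ≡ 4 (mod 14) and 14 ∣ 42, we get k ≡ 4 (mod 14).

(⟹) This fails: k = 18 gives 18 ≡ 4 (mod 14) but 18 ≡ 0 (mod 6), so the conjunction on the right does not hold.

(⇒) fails; (⇐) holds.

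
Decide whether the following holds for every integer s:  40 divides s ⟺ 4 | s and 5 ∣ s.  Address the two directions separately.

Not equivalent: only (⇒) holds.

[⇐] This fails: take s = 20. Both 4 ∣ 20 and 5 ∣ 20, yet 20 is not a multiple of 40 (since 20 = 0·40 + 20), so 40 ∤ 20.

[⇒] If 40 ∣ s, write s = 40q. Since 40 = 10·4, s = 4·(10q), so 4 ∣ s; and since 40 = 8·5, s = 5·(8q), so 5 ∣ s.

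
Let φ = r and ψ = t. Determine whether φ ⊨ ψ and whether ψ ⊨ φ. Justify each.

(⇒) fails and (⇐) fails.

(⇒) This fails. Under r = T, t = F, the left side is true but the right side is false.

(⇐) This fails. Under r = F, t = T, the left side is false but the right side is true.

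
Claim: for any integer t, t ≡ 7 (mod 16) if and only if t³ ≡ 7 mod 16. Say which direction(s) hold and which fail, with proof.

[⇒] Suppose t ≡ 7 (mod 16). Write t = 16j + 7. Then (16j + 7)³ = 4096j³ + 5376j² + 2352j + 343 = 16(256j³ + 336j² + 147j + 21) + 7, so t³ ≡ 7 (mod 16).

[⇐] Conversely, suppose t³ ≡ 7 (mod 16). The only residue r in {0, …, 15} with r³ ≡ 7 (mod 16) is r = 7, so t ≡ 7 (mod 16).

Equivalent; both directions hold.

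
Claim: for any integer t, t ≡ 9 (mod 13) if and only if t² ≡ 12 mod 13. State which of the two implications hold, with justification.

Neither implication holds.

[⇒] This fails: take t = 9. Then 9 ≡ 9 (mod 13), but 9² = 81 ≡ 3 (mod 13), not 12.

[⇐] This fails: take t = 5. Then 5² = 25 ≡ 12 (mod 13), yet 5 ≡ 5 (mod 13), not 9.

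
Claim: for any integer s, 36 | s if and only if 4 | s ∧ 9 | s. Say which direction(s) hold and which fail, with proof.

The biconditional holds.

(⇒) If 36 ∣ s, write s = 36q. Since 36 = 9·4, s = 4·(9q), so 4 ∣ s; and since 36 = 4·9, s = 9·(4q), so 9 ∣ s.

(⇐) Suppose 4 ∣ s and 9 ∣ s. Any common multiple of 4 and 9 is a multiple of their lcm; here gcd(4, 9) = 1, so lcm(4, 9) = 4·9 = 36, so 36 ∣ s.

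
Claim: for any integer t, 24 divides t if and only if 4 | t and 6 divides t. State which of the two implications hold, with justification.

Forward direction. If 24 ∣ t, write t = 24q. Since 24 = 6·4, t = 4·(6q), so 4 ∣ t; and since 24 = 4·6, t = 6·(4q), so 6 ∣ t.

Converse. This fails: take t = 12. Both 4 ∣ 12 and 6 ∣ 12, yet 12 is not a multiple of 24 (since 12 = 0·24 + 12), so 24 ∤ 12.

The forward direction holds; the converse fails.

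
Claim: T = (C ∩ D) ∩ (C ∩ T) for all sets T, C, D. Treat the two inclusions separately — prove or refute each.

Only the reverse inclusion holds.

(⊆) This inclusion fails. Take T = {1}, C = ∅, D = ∅; then 1 ∈ T but 1 ∉ (C ∩ D) ∩ (C ∩ T).

(⊇) Let x ∈ (C ∩ D) ∩ (C ∩ T). Then x ∈ T ∩ C ∩ D, from which x ∈ T.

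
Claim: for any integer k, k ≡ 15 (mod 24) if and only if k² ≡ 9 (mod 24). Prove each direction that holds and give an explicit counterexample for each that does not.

Only the forward direction holds.

(→) Suppose k ≡ 15 (mod 24). Write k = 24j + 15. Then (24j + 15)² = 576j² + 720j + 225 = 24(24j² + 30j + 9) + 9, so k² ≡ 9 (mod 24).

(←) This fails: take k = 3. Then 3² = 9 ≡ 9 (mod 24), yet 3 ≡ 3 (mod 24), not 15.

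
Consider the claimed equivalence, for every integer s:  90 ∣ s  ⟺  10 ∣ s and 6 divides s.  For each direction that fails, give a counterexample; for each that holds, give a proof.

Only the forward implication holds.

(⇒) If 90 ∣ s, write s = 90q. Since 90 = 9·10, s = 10·(9q), so 10 ∣ s; and since 90 = 15·6, s = 6·(15q), so 6 ∣ s.

(⇐) This fails: take s = 30. Both 10 ∣ 30 and 6 ∣ 30, yet 30 is not a multiple of 90 (since 30 = 0·90 + 30), so 90 ∤ 30.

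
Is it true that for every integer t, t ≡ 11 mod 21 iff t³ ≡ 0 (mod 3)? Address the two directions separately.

(⇒) This fails: take t = 11. Then 11 ≡ 11 (mod 21), but 11³ = 1331 ≡ 2 (mod 3), not 0.

(⇐) This fails: take t = 0. Then 0³ = 0 ≡ 0 (mod 3), yet 0 ≡ 0 (mod 21), not 11.

Neither direction holds.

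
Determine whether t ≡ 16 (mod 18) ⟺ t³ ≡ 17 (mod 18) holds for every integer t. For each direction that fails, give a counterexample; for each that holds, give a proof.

(⇒) This fails: take t = 16. Then 16 ≡ 16 (mod 18), but 16³ = 4096 ≡ 10 (mod 18), not 17.

(⇐) This fails: take t = 5. Then 5³ = 125 ≡ 17 (mod 18), yet 5 ≡ 5 (mod 18), not 16.

(⇒) fails and (⇐) fails.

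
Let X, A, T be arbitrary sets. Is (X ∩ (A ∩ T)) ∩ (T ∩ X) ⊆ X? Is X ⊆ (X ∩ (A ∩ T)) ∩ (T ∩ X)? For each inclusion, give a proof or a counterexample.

(⟹) Let x ∈ (X ∩ (A ∩ T)) ∩ (T ∩ X). Then x ∈ X ∩ A ∩ T, from which x ∈ X.

(⟸) This inclusion fails. Take X = {1}, A = ∅, T = ∅; then 1 ∈ X but 1 ∉ (X ∩ (A ∩ T)) ∩ (T ∩ X).

Only the forward inclusion holds.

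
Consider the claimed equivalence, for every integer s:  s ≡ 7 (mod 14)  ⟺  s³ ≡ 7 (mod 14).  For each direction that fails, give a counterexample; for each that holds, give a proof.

[⇒] Suppose s ≡ 7 (mod 14). Write s = 14j + 7. Then (14j + 7)³ = 2744j³ + 4116j² + 2058j + 343 = 14(196j³ + 294j² + 147j + 24) + 7, so s³ ≡ 7 (mod 14).

[⇐] Conversely, suppose s³ ≡ 7 (mod 14). The only residue r in {0, …, 13} with r³ ≡ 7 (mod 14) is r = 7, so s ≡ 7 (mod 14).

The biconditional holds.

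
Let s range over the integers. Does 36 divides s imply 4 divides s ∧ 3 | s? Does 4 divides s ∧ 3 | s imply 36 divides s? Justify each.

(⟸) This fails: take s = 12. Both 4 ∣ 12 and 3 ∣ 12, yet 12 is not a multiple of 36 (since 12 = 0·36 + 12), so 36 ∤ 12.

(⟹) If 36 ∣ s, write s = 36q. Since 36 = 9·4, s = 4·(9q), so 4 ∣ s; and since 36 = 12·3, s = 3·(12q), so 3 ∣ s.

(⇒) holds; (⇐) fails.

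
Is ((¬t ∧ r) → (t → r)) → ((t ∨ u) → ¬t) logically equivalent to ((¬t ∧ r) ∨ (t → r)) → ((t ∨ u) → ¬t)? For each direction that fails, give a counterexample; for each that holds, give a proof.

(⟹) Assume the antecedent. If u is true, the antecedent forces (u = T, t = F, r = F) or (u = T, t = F, r = T), and the consequent holds there. If u is false, the antecedent forces (u = F, t = F, r = F) or (u = F, t = F, r = T), and the consequent holds there. Either way the consequent holds.

(⟸) This fails. Under u = F, t = T, r = F, the left side is false but the right side is true.

(⇒) holds; (⇐) fails.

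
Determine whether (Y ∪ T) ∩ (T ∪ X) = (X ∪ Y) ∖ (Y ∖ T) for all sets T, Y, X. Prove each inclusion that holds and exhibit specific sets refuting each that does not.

Both inclusions fail.

Forward inclusion. This inclusion fails. Take T = {1}, Y = ∅, X = ∅; then 1 ∈ (Y ∪ T) ∩ (T ∪ X) but 1 ∉ (X ∪ Y) ∖ (Y ∖ T).

Reverse inclusion. This inclusion fails. Take T = ∅, Y = ∅, X = {1}; then 1 ∈ (X ∪ Y) ∖ (Y ∖ T) but 1 ∉ (Y ∪ T) ∩ (T ∪ X).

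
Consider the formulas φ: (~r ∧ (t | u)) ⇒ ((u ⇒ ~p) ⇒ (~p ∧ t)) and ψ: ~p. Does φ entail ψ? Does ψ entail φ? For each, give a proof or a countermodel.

Neither direction holds.

(⟹) This fails. Under u = F, r = F, t = F, p = T, the left side is true but the right side is false.

(⟸) This fails. Under u = T, r = F, t = F, p = F, the left side is false but the right side is true.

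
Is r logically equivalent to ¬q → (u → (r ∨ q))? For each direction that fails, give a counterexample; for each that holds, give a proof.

(⟹) Assume the antecedent. If r is true, ¬q → (u → (r ∨ q)) reduces to true regardless of the other variables. If r is false, the antecedent cannot hold. Either way ¬q → (u → (r ∨ q)) holds.

(⟸) This fails. Under r = F, q = F, u = F, the left side is false but the right side is true.

Only the forward implication holds.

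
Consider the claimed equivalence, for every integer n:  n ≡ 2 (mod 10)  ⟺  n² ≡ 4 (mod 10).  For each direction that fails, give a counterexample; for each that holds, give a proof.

(⟹) Suppose n ≡ 2 (mod 10). Write n = 10j + 2. Then (10j + 2)² = 100j² + 40j + 4 = 10(10j² + 4j) + 4, so n² ≡ 4 (mod 10).

(⟸) This fails: take n = 8. Then 8² = 64 ≡ 4 (mod 10), yet 8 ≡ 8 (mod 10), not 2.

The forward direction holds; the converse fails.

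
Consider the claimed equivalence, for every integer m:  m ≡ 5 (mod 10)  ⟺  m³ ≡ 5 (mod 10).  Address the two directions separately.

The biconditional holds.

Converse. For the converse, argue contrapositively. If m ≢ 5 (mod 10), then m is congruent to one of 0, 1, 2, 3, 4, 6, 7, 8, 9 modulo 10, and these give m³ ≡ 0, 1, 8, 7, 4, 6, 3, 2, 9 respectively — never 5.

Forward direction. Suppose m ≡ 5 (mod 10). Write m = 10j + 5. Then (10j + 5)³ = 1000j³ + 1500j² + 750j + 125 = 10(100j³ + 150j² + 75j + 12) + 5, so m³ ≡ 5 (mod 10).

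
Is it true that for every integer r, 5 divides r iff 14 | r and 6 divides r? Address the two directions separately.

Neither implication holds.

[⇒] This fails: take r = 5. Certainly 5 ∣ 5, but 14 ∤ 5.

[⇐] This fails: take r = 42. Both 14 ∣ 42 and 6 ∣ 42, yet 42 is not a multiple of 5 (since 42 = 8·5 + 2), so 5 ∤ 42.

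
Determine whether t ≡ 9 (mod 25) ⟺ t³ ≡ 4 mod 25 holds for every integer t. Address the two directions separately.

(⇐) Suppose t³ ≡ 4 (mod 25). The only residue r in {0, …, 24} with r³ ≡ 4 (mod 25) is r = 9, so t ≡ 9 (mod 25).

(⇒) Suppose t ≡ 9 (mod 25). Write t = 25j + 9. Then (25j + 9)³ = 15625j³ + 16875j² + 6075j + 729 = 25(625j³ + 675j² + 243j + 29) + 4, so t³ ≡ 4 (mod 25).

Equivalent; both directions hold.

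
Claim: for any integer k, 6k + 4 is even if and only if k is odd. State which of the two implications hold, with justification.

Only the converse holds.

(⇒) This fails: take k = 0. Then 6k + 4 = 4, which is even, yet k = 0 is even, not odd.

(⇐) Suppose k is odd. Since 6 is even, 6k is even for every k, so 6k + 4 has the same parity as 4, which is even. Hence 6k + 4 is even.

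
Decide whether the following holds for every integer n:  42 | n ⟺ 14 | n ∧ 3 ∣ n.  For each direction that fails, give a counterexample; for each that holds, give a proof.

Forward direction. If 42 ∣ n, write n = 42q. Since 42 = 3·14, n = 14·(3q), so 14 ∣ n; and since 42 = 14·3, n = 3·(14q), so 3 ∣ n.

Converse. Suppose 14 ∣ n and 3 ∣ n. Any common multiple of 14 and 3 is a multiple of their lcm; here gcd(14, 3) = 1, so lcm(14, 3) = 14·3 = 42, so 42 ∣ n.

Equivalent; both directions hold.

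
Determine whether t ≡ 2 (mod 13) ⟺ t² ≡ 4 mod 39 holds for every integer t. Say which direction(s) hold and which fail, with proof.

(⇒) fails and (⇐) fails.

(→) This fails: take t = 15. Then 15 ≡ 2 (mod 13), but 15² = 225 ≡ 30 (mod 39), not 4.

(←) This fails: take t = 11. Then 11² = 121 ≡ 4 (mod 39), yet 11 ≡ 11 (mod 13), not 2.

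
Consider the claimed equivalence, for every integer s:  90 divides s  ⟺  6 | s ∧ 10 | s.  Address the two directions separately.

(⇒) holds; (⇐) fails.

Forward direction. If 90 ∣ s, write s = 90q. Since 90 = 15·6, s = 6·(15q), so 6 ∣ s; and since 90 = 9·10, s = 10·(9q), so 10 ∣ s.

Converse. This fails: take s = 30. Both 6 ∣ 30 and 10 ∣ 30, yet 30 is not a multiple of 90 (since 30 = 0·90 + 30), so 90 ∤ 30.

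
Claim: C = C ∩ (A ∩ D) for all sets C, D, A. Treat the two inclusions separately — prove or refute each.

(⟹) This inclusion fails. Take C = {1}, D = ∅, A = ∅; then 1 ∈ C but 1 ∉ C ∩ (A ∩ D).

(⟸) Let x ∈ C ∩ (A ∩ D). Then x ∈ C ∩ D ∩ A, from which x ∈ C.

(⊆) fails; (⊇) holds.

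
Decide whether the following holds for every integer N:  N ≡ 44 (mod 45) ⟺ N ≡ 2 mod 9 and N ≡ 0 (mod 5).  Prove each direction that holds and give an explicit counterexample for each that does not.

(⇒) This fails: N = 44 gives 44 ≡ 44 (mod 45) but 44 ≡ 8 (mod 9), so the conjunction on the right does not hold.

(⇐) This fails: N = 20 satisfies both congruences on the right (20 ≡ 2 mod 9 and 20 ≡ 0 mod 5) yet 20 ≡ 20 (mod 45), not 44.

Neither implication holds.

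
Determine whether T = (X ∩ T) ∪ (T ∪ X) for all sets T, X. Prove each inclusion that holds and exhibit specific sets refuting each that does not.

(⊆) holds; (⊇) fails.

(⟸) This inclusion fails. Take T = ∅, X = {1}; then 1 ∈ (X ∩ T) ∪ (T ∪ X) but 1 ∉ T.

(⟹) Let x ∈ T. Then either x ∈ T and x ∉ X; or x ∈ T ∩ X. In each case x ∈ (X ∩ T) ∪ (T ∪ X), so T ⊆ (X ∩ T) ∪ (T ∪ X).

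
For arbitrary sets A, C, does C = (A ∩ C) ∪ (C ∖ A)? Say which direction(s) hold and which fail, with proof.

Both inclusions hold; the sets are equal.

Forward inclusion. Let x ∈ C. Then either x ∈ C and x ∉ A; or x ∈ A ∩ C. In each case x ∈ (A ∩ C) ∪ (C ∖ A), so C ⊆ (A ∩ C) ∪ (C ∖ A).

Reverse inclusion. Let x ∈ (A ∩ C) ∪ (C ∖ A). Then either x ∈ C and x ∉ A; or x ∈ A ∩ C. In each case x ∈ C, so (A ∩ C) ∪ (C ∖ A) ⊆ C.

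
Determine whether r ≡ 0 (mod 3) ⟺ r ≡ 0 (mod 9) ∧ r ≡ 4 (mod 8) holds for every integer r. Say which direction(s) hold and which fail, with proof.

Forward direction. This fails: r = 0 gives 0 ≡ 0 (mod 3) but 0 ≡ 0 (mod 8), so the conjunction on the right does not hold.

Converse. If r ≡ 0 (mod 9) and r ≡ 4 (mod 8), then by the Chinese remainder theorem r ≡ 36 (mod 72). Since 36 ≡ 0 (mod 3) and 3 ∣ 72, we get r ≡ 0 (mod 3).

Only the reverse direction holds.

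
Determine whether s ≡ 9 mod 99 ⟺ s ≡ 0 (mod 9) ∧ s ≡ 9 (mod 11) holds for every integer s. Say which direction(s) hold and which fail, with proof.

Both directions hold; the statement is true.

(→) Suppose s ≡ 9 (mod 99); write s = 99j + 9. Since 9 ∣ 99, reducing mod 9 gives s ≡ 9 ≡ 0 (mod 9); since 11 ∣ 99, reducing mod 11 gives s ≡ 9 (mod 11).

(←) Conversely, if s ≡ 0 (mod 9) and s ≡ 9 (mod 11), then by the Chinese remainder theorem s ≡ 9 (mod 99). This is exactly s ≡ 9 (mod 99).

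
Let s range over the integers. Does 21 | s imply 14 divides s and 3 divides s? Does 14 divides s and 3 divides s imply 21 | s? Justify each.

Forward direction. This fails: take s = 21. Certainly 21 ∣ 21, but 14 ∤ 21.

Converse. Suppose 14 ∣ s and 3 ∣ s. Any common multiple of 14 and 3 is a multiple of their lcm; here gcd(14, 3) = 1, so lcm(14, 3) = 14·3 = 42, so 42 ∣ s. Since 21 ∣ 42, it follows that 21 ∣ s.

The forward direction fails; the converse holds.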